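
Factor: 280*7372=2^5 * 5^1*7^1*19^1*97^1 = 2064160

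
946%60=46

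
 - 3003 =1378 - 4381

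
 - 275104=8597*(  -  32)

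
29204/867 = 33 + 593/867 = 33.68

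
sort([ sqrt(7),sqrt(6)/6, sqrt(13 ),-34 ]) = [-34,sqrt(6 )/6, sqrt( 7 ), sqrt( 13) ] 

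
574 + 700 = 1274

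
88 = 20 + 68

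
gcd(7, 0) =7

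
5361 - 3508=1853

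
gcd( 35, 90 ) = 5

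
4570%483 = 223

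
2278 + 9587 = 11865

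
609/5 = 609/5 = 121.80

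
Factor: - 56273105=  - 5^1*7^1*1093^1*1471^1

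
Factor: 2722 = 2^1*1361^1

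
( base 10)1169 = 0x491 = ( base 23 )24J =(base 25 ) 1lj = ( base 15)52e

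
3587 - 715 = 2872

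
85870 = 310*277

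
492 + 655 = 1147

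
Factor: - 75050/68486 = - 37525/34243 = - 5^2*11^( - 2)*19^1* 79^1*283^ ( - 1)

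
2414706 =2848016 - 433310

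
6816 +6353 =13169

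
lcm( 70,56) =280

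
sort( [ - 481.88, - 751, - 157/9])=[ - 751 , -481.88,-157/9]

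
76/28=19/7 = 2.71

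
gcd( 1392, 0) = 1392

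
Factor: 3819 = 3^1* 19^1* 67^1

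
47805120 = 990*48288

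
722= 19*38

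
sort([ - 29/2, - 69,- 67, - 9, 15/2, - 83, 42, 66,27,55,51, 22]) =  [ - 83, - 69,-67, -29/2, - 9,15/2, 22, 27 , 42, 51,55,  66]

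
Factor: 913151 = 913151^1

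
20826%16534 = 4292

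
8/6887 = 8/6887=0.00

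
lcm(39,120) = 1560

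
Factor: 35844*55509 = 1989664596 = 2^2  *3^2*29^1*103^1*18503^1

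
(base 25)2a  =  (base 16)3c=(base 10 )60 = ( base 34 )1Q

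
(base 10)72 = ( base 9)80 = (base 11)66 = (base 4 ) 1020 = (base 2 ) 1001000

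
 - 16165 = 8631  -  24796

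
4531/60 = 4531/60=75.52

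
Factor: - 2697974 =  - 2^1 *1348987^1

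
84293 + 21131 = 105424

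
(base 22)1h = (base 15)29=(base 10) 39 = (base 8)47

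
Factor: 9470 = 2^1*5^1 * 947^1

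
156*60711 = 9470916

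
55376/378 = 146 + 94/189 = 146.50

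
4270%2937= 1333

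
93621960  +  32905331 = 126527291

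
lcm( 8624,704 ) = 34496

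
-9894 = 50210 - 60104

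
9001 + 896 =9897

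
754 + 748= 1502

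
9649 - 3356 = 6293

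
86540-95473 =  -  8933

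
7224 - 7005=219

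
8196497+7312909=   15509406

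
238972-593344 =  - 354372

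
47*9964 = 468308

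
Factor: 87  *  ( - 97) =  - 3^1*29^1 * 97^1=-8439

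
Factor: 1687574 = 2^1*7^1*149^1*809^1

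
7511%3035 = 1441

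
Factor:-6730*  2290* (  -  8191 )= 126237234700= 2^2*5^2  *  229^1*673^1*8191^1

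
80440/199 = 80440/199 = 404.22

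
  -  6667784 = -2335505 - 4332279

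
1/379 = 1/379 = 0.00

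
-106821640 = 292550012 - 399371652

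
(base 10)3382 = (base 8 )6466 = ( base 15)1007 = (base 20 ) 892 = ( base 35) 2qm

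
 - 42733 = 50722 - 93455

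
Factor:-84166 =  - 2^1*42083^1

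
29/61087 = 29/61087 = 0.00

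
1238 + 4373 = 5611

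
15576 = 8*1947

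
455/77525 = 13/2215 = 0.01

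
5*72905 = 364525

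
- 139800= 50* (-2796 )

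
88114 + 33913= 122027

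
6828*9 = 61452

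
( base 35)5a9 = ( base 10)6484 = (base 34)5KO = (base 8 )14524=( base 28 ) 87G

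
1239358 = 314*3947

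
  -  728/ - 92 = 7+21/23 = 7.91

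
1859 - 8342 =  - 6483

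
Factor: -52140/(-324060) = 79^1 * 491^( - 1) = 79/491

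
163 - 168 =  - 5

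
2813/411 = 6 + 347/411 = 6.84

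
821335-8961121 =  - 8139786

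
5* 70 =350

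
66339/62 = 66339/62 = 1069.98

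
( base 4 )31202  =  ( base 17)2GG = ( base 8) 1542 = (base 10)866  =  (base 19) 27B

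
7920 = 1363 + 6557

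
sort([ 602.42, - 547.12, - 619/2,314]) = [ - 547.12, - 619/2 , 314,602.42]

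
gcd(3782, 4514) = 122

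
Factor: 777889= 7^1 * 111127^1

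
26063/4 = 26063/4 = 6515.75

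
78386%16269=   13310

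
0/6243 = 0 = 0.00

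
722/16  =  361/8 = 45.12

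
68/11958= 34/5979 = 0.01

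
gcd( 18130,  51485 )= 35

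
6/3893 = 6/3893 = 0.00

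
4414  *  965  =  4259510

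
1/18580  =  1/18580= 0.00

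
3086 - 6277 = -3191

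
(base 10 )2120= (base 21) 4GK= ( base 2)100001001000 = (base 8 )4110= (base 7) 6116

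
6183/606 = 2061/202 = 10.20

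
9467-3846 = 5621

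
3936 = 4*984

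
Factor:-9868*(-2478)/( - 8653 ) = - 2^3*3^1 * 7^1*17^(-1 )*59^1*509^(-1 )*2467^1 =-24452904/8653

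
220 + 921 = 1141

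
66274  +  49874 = 116148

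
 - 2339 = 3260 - 5599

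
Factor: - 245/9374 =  - 2^( - 1)*5^1*7^2*43^( - 1) * 109^( - 1) 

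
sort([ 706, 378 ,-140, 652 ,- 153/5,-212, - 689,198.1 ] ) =[ - 689, - 212,- 140, - 153/5, 198.1, 378,652,  706] 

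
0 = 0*603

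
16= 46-30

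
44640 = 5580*8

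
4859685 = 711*6835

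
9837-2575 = 7262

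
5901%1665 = 906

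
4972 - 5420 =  - 448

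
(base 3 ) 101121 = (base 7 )556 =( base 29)9p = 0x11E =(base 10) 286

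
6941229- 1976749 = 4964480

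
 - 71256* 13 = - 926328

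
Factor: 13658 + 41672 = 55330 = 2^1*5^1*11^1*503^1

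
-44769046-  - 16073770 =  - 28695276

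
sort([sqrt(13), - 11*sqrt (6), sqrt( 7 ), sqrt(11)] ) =[-11*sqrt(6),sqrt(7 ),sqrt(11), sqrt( 13) ] 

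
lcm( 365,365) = 365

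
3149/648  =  4+557/648 =4.86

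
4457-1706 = 2751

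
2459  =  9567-7108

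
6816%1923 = 1047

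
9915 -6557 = 3358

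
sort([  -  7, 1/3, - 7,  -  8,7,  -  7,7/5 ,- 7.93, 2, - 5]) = [ - 8,  -  7.93, - 7, - 7 ,- 7,  -  5, 1/3,7/5,2, 7]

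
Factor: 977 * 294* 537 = 154246806=2^1 * 3^2*7^2*179^1*977^1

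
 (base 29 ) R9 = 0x318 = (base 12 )560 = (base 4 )30120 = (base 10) 792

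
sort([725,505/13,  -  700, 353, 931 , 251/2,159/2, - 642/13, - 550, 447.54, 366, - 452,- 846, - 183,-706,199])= [  -  846,  -  706, - 700, - 550, - 452, - 183, - 642/13,505/13,159/2,251/2, 199 , 353, 366, 447.54, 725,931]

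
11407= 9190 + 2217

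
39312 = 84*468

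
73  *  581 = 42413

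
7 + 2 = 9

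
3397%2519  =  878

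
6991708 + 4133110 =11124818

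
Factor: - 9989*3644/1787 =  - 36399916/1787 = - 2^2*7^1*911^1 * 1427^1*1787^( - 1 )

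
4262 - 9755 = - 5493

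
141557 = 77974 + 63583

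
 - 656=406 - 1062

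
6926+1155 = 8081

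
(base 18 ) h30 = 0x15ba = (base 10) 5562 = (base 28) 72I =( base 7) 22134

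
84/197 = 84/197 = 0.43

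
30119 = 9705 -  - 20414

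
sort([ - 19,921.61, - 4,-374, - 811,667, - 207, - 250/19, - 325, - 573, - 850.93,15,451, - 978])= [ - 978, - 850.93, - 811,-573, - 374,-325, - 207, - 19 , - 250/19, - 4,15 , 451,667,921.61]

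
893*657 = 586701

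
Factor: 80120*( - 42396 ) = -3396767520 = - 2^5*3^1 * 5^1* 2003^1*3533^1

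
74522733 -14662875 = 59859858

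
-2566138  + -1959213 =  - 4525351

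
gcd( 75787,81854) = 1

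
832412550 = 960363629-127951079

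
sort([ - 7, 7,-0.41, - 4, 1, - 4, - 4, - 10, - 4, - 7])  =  [ - 10, - 7, - 7, - 4, - 4, - 4, - 4, - 0.41,1 , 7] 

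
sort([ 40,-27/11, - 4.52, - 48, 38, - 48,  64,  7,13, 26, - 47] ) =[ - 48, - 48, - 47, - 4.52, - 27/11, 7, 13, 26,38,  40,64 ] 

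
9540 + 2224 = 11764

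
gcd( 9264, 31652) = 772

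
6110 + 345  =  6455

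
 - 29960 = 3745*( - 8)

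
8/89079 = 8/89079  =  0.00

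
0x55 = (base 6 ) 221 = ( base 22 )3j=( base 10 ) 85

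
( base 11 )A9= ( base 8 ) 167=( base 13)92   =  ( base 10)119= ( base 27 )4b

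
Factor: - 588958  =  -2^1 * 294479^1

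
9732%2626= 1854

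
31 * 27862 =863722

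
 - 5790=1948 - 7738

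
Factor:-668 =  - 2^2*167^1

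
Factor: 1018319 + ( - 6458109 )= - 5439790 = -2^1*5^1*487^1*1117^1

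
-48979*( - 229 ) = 11216191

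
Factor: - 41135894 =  - 2^1*  137^1*150131^1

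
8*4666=37328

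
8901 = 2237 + 6664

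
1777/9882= 1777/9882 =0.18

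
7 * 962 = 6734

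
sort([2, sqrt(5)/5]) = [ sqrt( 5)/5,2]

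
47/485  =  47/485=0.10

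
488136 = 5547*88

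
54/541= 54/541  =  0.10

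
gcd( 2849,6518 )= 1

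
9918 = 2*4959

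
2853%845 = 318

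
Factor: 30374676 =2^2*3^4*241^1 *389^1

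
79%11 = 2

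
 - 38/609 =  - 1 + 571/609= -0.06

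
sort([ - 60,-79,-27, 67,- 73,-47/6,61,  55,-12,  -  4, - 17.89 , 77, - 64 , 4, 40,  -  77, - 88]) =[ - 88, -79,  -  77,-73, - 64,- 60,-27, - 17.89,-12,- 47/6, - 4,4,40,55,  61, 67, 77] 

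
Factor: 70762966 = 2^1 * 41^1 * 137^1*6299^1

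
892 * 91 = 81172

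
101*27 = 2727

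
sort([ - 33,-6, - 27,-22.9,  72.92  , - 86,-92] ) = [ - 92 , - 86,  -  33, - 27,- 22.9, - 6,72.92]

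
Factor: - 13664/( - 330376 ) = 28/677 = 2^2*7^1*677^ (-1)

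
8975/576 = 15 + 335/576 =15.58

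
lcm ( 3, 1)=3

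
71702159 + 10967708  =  82669867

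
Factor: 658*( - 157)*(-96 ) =9917376= 2^6*3^1*7^1 * 47^1*157^1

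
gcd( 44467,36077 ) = 839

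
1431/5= 1431/5 = 286.20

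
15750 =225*70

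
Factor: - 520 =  - 2^3*5^1*13^1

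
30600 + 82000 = 112600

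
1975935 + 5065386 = 7041321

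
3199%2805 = 394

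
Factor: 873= 3^2 * 97^1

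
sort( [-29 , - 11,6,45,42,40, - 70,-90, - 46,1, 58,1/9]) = [ -90,  -  70,-46, - 29,  -  11, 1/9, 1, 6,40,42,45,58]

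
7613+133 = 7746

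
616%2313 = 616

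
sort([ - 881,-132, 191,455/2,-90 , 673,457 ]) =[ - 881,- 132,  -  90, 191, 455/2, 457, 673 ] 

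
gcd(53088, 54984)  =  1896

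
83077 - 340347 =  -257270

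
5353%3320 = 2033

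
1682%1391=291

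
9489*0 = 0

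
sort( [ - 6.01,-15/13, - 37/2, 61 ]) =[-37/2, - 6.01,-15/13, 61]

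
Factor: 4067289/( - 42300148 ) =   -  2^( - 2 )*3^2*11^( - 2)*17^ (-1 )*53^(-1)*97^( - 1 )*451921^1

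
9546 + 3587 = 13133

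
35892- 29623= 6269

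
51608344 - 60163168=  - 8554824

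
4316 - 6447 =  - 2131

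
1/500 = 1/500 = 0.00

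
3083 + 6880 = 9963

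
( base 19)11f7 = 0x1D58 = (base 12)4420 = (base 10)7512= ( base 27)a86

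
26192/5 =5238 + 2/5= 5238.40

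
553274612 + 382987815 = 936262427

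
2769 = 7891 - 5122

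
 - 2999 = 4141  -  7140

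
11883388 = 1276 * 9313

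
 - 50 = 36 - 86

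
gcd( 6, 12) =6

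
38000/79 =481 + 1/79 = 481.01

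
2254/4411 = 2254/4411=0.51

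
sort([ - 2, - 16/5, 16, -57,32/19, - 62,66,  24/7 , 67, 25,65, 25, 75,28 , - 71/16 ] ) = [-62,-57,-71/16,-16/5, - 2, 32/19, 24/7, 16, 25, 25, 28, 65, 66,  67,75 ]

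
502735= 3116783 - 2614048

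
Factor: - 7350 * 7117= - 2^1*3^1*5^2*7^2*11^1*647^1 =- 52309950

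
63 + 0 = 63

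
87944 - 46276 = 41668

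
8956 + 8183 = 17139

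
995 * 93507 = 93039465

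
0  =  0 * 7663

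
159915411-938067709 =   -  778152298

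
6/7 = 6/7 = 0.86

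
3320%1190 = 940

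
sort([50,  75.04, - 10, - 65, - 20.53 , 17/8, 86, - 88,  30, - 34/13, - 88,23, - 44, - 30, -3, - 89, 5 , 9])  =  [-89, - 88,-88, - 65, - 44,-30,-20.53, - 10,- 3, - 34/13,17/8, 5,9, 23, 30,50,75.04 , 86 ] 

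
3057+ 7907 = 10964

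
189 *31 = 5859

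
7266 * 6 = 43596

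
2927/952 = 3 + 71/952 = 3.07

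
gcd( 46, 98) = 2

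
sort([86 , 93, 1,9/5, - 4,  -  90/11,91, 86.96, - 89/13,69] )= [ - 90/11, - 89/13, - 4 , 1,  9/5,69,86 , 86.96,  91, 93]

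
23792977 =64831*367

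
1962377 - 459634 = 1502743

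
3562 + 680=4242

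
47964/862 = 55 + 277/431 = 55.64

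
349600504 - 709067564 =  - 359467060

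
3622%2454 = 1168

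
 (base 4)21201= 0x261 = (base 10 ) 609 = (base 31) JK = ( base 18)1ff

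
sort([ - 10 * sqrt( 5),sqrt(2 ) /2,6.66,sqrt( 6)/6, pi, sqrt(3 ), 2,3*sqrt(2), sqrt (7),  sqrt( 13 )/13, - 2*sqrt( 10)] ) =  [ - 10*sqrt(5), - 2*sqrt(10), sqrt ( 13 )/13,sqrt(6 ) /6,sqrt(2)/2,sqrt(3),2, sqrt(7 ),pi,3*sqrt( 2 ),  6.66 ]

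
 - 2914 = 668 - 3582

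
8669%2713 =530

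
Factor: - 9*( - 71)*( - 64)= - 2^6 * 3^2 * 71^1 = - 40896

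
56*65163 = 3649128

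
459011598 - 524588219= - 65576621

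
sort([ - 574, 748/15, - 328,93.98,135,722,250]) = [ - 574, -328,748/15,93.98,  135,250, 722]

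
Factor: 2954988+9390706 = 12345694 = 2^1*6172847^1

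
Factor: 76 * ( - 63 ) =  -4788 = - 2^2 * 3^2*7^1* 19^1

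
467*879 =410493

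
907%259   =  130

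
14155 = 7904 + 6251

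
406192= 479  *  848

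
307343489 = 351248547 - 43905058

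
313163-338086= - 24923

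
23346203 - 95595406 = -72249203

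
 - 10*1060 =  - 10600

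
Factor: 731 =17^1 * 43^1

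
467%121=104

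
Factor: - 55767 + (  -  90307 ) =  - 2^1*73037^1 = -  146074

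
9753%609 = 9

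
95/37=2+ 21/37 = 2.57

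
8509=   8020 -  - 489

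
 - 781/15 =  - 53 + 14/15 = -52.07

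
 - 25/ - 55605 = 5/11121  =  0.00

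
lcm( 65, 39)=195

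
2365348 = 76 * 31123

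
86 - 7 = 79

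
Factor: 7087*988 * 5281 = 36977329636 =2^2*13^1*19^2*373^1 * 5281^1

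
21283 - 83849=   -  62566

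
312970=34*9205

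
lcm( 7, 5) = 35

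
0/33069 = 0 = 0.00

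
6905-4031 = 2874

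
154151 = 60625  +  93526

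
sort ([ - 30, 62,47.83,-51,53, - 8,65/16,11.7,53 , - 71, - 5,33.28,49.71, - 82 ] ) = [ - 82, - 71, - 51, - 30, - 8,  -  5,65/16, 11.7 , 33.28,  47.83,49.71, 53, 53,62 ] 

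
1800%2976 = 1800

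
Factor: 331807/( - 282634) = -2^( - 1)*7^1 * 11^( - 1) * 29^(-1)*107^1 = - 749/638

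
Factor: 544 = 2^5*17^1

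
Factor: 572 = 2^2 * 11^1 * 13^1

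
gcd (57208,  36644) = 4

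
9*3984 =35856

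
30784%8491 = 5311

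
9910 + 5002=14912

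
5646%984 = 726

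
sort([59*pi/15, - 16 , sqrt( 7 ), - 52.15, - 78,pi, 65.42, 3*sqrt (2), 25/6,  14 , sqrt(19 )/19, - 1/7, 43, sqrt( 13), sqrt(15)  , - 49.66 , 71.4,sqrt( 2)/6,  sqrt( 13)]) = [ - 78,-52.15,-49.66, - 16,-1/7, sqrt( 19 ) /19, sqrt( 2) /6, sqrt( 7 ), pi,sqrt (13), sqrt(13 ), sqrt ( 15) , 25/6,3*sqrt( 2 ), 59*pi/15, 14, 43, 65.42,71.4 ] 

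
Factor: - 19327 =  - 7^1*11^1 * 251^1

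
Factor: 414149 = 29^1*14281^1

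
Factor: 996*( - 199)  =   - 2^2*3^1 *83^1*199^1= - 198204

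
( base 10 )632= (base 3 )212102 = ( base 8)1170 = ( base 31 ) kc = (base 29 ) LN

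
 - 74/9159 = -74/9159 = - 0.01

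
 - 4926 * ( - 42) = 206892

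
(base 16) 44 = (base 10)68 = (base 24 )2k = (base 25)2I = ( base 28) 2c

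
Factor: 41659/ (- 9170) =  - 2^(-1) * 5^ ( - 1 ) * 7^(  -  1 ) * 131^ (-1 )*41659^1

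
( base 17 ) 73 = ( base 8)172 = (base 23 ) 57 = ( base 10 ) 122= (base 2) 1111010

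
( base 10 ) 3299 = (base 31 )3DD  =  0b110011100011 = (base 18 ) a35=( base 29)3qm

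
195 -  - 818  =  1013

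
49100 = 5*9820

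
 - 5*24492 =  - 122460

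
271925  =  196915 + 75010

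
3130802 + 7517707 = 10648509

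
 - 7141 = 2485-9626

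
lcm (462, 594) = 4158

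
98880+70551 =169431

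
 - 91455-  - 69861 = - 21594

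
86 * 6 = 516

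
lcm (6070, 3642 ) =18210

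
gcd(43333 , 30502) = 1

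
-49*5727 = - 280623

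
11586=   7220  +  4366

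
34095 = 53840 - 19745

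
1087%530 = 27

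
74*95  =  7030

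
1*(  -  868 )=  - 868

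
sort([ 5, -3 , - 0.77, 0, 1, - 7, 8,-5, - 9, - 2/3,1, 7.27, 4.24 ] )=[ - 9, - 7, - 5, - 3 , - 0.77,-2/3 , 0,1, 1,4.24, 5, 7.27,  8]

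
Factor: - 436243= - 53^1*8231^1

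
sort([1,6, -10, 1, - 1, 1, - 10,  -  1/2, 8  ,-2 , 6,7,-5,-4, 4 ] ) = [ - 10, - 10, - 5 , - 4,-2,- 1 , - 1/2, 1,1,1, 4, 6,6,7 , 8]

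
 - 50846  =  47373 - 98219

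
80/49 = 80/49 = 1.63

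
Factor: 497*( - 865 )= - 429905 = - 5^1*7^1*71^1*173^1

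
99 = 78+21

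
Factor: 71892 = 2^2*3^2*1997^1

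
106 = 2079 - 1973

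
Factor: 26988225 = 3^1*5^2 *11^1*32713^1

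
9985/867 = 11 +448/867=11.52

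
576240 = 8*72030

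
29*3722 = 107938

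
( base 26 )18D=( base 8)1601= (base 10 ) 897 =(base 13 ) 540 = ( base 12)629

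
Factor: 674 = 2^1*337^1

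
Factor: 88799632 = 2^4*5549977^1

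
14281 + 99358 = 113639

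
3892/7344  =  973/1836 = 0.53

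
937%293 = 58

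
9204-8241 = 963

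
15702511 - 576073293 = -560370782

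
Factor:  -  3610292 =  - 2^2*7^1 * 128939^1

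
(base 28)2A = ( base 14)4A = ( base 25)2G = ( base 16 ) 42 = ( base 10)66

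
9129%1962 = 1281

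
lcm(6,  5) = 30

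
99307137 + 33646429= 132953566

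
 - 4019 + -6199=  -10218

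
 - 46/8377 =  - 46/8377 = - 0.01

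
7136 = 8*892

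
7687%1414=617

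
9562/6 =1593 + 2/3 = 1593.67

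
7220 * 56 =404320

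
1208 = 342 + 866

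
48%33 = 15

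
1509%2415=1509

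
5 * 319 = 1595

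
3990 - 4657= - 667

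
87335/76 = 1149  +  11/76 = 1149.14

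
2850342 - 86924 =2763418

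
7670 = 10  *767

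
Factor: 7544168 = 2^3*149^1*6329^1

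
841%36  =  13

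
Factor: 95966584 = 2^3*7^1*1713689^1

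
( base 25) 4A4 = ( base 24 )4II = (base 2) 101011000010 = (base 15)C39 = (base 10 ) 2754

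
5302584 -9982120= - 4679536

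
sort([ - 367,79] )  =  [ - 367,79] 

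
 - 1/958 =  - 1+957/958 = - 0.00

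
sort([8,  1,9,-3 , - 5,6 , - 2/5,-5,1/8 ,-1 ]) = [-5 , -5,-3,- 1,-2/5, 1/8, 1, 6,8,  9 ]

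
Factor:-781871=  - 199^1*3929^1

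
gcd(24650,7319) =1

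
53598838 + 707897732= 761496570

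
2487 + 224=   2711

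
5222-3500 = 1722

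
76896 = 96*801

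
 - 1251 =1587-2838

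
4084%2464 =1620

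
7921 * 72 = 570312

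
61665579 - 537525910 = -475860331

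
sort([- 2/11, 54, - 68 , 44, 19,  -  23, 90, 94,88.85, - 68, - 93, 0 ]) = [- 93 , - 68, -68, - 23, -2/11,0, 19, 44,54 , 88.85, 90, 94]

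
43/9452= 43/9452= 0.00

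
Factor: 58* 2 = 2^2*29^1 = 116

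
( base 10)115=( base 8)163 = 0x73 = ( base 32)3j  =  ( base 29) 3S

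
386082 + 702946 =1089028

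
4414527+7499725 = 11914252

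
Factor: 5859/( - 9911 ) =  - 3^3*7^1*11^(  -  1)*17^( - 1 )*31^1*53^( - 1 ) 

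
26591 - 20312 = 6279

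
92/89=1+3/89 = 1.03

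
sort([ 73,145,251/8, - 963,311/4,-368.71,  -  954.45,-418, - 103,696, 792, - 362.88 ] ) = [ - 963,- 954.45, - 418 , - 368.71,  -  362.88, - 103,251/8,73, 311/4, 145,696,792 ]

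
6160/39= 157 + 37/39  =  157.95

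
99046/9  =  11005 + 1/9= 11005.11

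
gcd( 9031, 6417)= 1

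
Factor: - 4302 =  - 2^1*3^2*239^1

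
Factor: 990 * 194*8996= 1727771760  =  2^4* 3^2*5^1*11^1*13^1*97^1 * 173^1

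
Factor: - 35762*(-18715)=2^1 *5^1 * 19^1 * 197^1 * 17881^1 = 669285830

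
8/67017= 8/67017 =0.00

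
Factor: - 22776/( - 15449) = 2^3 *3^1*7^( - 1)*13^1 * 73^1*2207^( - 1)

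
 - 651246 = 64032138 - 64683384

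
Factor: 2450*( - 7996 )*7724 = - 2^5*5^2*7^2*1931^1 *1999^1 = -151314704800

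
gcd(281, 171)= 1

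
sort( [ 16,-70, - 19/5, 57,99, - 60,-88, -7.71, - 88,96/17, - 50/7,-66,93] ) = [ - 88,  -  88,- 70, - 66, -60, - 7.71, - 50/7, - 19/5, 96/17,  16,  57,93,99 ]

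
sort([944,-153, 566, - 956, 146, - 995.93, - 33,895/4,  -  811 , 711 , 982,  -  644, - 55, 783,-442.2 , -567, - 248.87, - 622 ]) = [ - 995.93, - 956, - 811, - 644,- 622, - 567, - 442.2, - 248.87,  -  153 , - 55, - 33, 146, 895/4, 566, 711, 783,944,982]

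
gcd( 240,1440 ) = 240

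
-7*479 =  - 3353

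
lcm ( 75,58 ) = 4350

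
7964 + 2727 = 10691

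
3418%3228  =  190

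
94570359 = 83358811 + 11211548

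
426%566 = 426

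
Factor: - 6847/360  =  - 2^( - 3 )*3^( -2)*5^( - 1 )*41^1*167^1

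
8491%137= 134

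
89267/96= 89267/96 = 929.86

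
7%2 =1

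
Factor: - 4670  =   - 2^1* 5^1*467^1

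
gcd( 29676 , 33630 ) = 6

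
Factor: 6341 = 17^1* 373^1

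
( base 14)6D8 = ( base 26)20E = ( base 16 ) 556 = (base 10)1366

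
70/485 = 14/97 = 0.14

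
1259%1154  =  105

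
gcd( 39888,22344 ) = 24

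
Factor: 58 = 2^1*29^1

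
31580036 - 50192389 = -18612353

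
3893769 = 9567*407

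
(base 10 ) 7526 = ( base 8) 16546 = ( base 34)6HC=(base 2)1110101100110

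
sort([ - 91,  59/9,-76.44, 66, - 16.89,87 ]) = [ - 91,-76.44, - 16.89 , 59/9,  66, 87 ]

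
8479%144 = 127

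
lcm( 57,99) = 1881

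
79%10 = 9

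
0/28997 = 0 = 0.00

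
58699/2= 58699/2 = 29349.50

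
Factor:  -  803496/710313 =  - 2^3*33479^1*236771^( - 1 )=- 267832/236771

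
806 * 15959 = 12862954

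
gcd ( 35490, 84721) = 91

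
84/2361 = 28/787 = 0.04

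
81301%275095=81301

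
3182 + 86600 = 89782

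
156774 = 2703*58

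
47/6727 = 47/6727 = 0.01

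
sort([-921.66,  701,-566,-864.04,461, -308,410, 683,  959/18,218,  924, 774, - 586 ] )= [-921.66, - 864.04,- 586, - 566 , - 308, 959/18, 218, 410, 461, 683 , 701, 774,924] 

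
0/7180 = 0 = 0.00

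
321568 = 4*80392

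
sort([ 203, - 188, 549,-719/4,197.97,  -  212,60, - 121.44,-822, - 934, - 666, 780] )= [ - 934 , - 822, - 666, - 212, - 188, - 719/4, - 121.44,60,197.97, 203, 549, 780]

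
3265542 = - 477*(-6846)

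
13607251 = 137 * 99323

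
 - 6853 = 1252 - 8105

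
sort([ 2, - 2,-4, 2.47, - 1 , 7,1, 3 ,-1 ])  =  [-4,-2,-1,-1, 1,  2,2.47,3, 7] 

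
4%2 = 0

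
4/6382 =2/3191=0.00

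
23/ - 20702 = - 23/20702 = - 0.00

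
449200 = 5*89840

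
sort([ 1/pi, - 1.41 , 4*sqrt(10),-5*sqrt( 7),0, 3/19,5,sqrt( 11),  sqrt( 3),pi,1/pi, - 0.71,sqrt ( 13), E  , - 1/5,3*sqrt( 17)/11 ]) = [ - 5*sqrt( 7),-1.41, - 0.71, - 1/5,0,3/19,1/pi,1/pi,3*sqrt (17) /11,sqrt( 3),E, pi,sqrt( 11) , sqrt(13),5,4*sqrt( 10) ] 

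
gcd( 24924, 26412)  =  372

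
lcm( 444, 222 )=444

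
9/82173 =3/27391 = 0.00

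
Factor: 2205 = 3^2*5^1*7^2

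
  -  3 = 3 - 6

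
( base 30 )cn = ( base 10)383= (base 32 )BV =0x17f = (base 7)1055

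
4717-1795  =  2922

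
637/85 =7 + 42/85=7.49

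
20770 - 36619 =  - 15849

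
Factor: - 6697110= - 2^1*3^1*5^1*7^1*31891^1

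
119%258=119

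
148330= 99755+48575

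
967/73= 13+18/73 =13.25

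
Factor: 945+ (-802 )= 143= 11^1*13^1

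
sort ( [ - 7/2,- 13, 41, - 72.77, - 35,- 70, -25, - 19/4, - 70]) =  [ - 72.77 ,-70,-70, - 35,-25, - 13, - 19/4,-7/2, 41 ] 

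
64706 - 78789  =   - 14083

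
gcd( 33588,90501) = 933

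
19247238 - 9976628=9270610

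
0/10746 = 0 =0.00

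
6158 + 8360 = 14518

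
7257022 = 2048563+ 5208459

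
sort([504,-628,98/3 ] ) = [-628,98/3, 504 ]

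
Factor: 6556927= 13^1*504379^1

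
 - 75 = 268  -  343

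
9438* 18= 169884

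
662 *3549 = 2349438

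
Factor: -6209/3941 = - 563^ ( - 1 ) * 887^1  =  -887/563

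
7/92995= 1/13285=0.00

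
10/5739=10/5739 = 0.00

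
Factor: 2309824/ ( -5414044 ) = - 2^4  *11^1* 17^1*43^( - 1 )*193^1*31477^( - 1) = - 577456/1353511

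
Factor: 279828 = 2^2* 3^3*2591^1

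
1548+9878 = 11426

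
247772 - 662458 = -414686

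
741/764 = 741/764 = 0.97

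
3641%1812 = 17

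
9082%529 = 89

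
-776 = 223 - 999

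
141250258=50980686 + 90269572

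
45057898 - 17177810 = 27880088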